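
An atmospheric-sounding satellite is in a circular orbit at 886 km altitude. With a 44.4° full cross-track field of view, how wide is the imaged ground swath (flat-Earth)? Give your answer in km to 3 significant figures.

723 km

Half-angle = 44.4°/2 = 22.2°.
Swath width ≈ 2h·tan(θ/2) = 2 × 886 × tan(22.2°) = 723.1 km.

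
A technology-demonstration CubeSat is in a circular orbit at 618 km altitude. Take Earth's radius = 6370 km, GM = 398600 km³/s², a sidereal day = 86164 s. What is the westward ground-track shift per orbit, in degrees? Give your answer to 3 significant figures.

Semi-major axis a = 6370 + 618 = 6988 km. Period T = 2π√(a³/μ) = 2π√(6988³/398600) = 5813.5 s = 96.89 min.
During one orbit Earth rotates (5813.5 / 86164) × 360° = 24.29°.

24.3°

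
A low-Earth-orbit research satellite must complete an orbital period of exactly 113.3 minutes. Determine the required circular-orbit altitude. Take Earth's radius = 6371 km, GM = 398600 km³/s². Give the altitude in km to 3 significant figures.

T = 113.3 min = 6798.0 s.
From T = 2π√(a³/μ): a = (μ T²/4π²)^(1/3) = (398600 × 6798.0² / 4π²)^(1/3) = 7756 km.
Altitude h = a − R = 7756 − 6371 = 1385 km.

1390 km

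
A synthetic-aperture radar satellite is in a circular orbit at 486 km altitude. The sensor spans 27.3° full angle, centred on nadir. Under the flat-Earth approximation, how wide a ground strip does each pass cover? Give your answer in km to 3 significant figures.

Half-angle = 27.3°/2 = 13.65°.
Swath width ≈ 2h·tan(θ/2) = 2 × 486 × tan(13.65°) = 236.0 km.

236 km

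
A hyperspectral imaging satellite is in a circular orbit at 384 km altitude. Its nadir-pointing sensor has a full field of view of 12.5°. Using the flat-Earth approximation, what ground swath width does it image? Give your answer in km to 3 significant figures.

84.1 km

Half-angle = 12.5°/2 = 6.25°.
Swath width ≈ 2h·tan(θ/2) = 2 × 384 × tan(6.25°) = 84.1 km.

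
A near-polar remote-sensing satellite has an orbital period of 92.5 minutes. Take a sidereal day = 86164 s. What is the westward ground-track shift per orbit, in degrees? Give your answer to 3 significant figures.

23.2°

T = 92.5 min = 5550.0 s.
During one orbit Earth rotates (5550.0 / 86164) × 360° = 23.19°.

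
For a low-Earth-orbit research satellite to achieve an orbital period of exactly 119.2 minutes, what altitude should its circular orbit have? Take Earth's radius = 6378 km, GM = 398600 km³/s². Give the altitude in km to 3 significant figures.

T = 119.2 min = 7152.0 s.
From T = 2π√(a³/μ): a = (μ T²/4π²)^(1/3) = (398600 × 7152.0² / 4π²)^(1/3) = 8023 km.
Altitude h = a − R = 8023 − 6378 = 1645 km.

1650 km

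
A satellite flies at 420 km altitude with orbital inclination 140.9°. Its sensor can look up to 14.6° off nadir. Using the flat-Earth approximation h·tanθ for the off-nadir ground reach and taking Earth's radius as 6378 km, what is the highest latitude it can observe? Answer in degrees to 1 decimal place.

40.1°

Retrograde orbit: the ground track reaches ±(180° − i) = ±(180 − 140.9) = ±39.1°.
Sensor half-swath on the ground ≈ 420·tan(14.6°) = 109 km = 0.98° of latitude.
Maximum observable latitude ≈ 39.1 + 0.98 = 40.1°.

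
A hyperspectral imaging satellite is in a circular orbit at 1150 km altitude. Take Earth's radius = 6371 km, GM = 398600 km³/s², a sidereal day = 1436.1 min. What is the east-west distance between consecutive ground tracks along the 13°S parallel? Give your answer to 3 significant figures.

2940 km

Semi-major axis a = 6371 + 1150 = 7521 km. Period T = 2π√(a³/μ) = 2π√(7521³/398600) = 6491.2 s = 108.19 min.
Node shift per orbit = (6491.2/86166) × 360° = 27.12°.
Equatorial spacing = 27.12 × 111.2 km/° = 3016 km.
At 13° latitude, spacing = 3016 × cos(13°) = 2938 km.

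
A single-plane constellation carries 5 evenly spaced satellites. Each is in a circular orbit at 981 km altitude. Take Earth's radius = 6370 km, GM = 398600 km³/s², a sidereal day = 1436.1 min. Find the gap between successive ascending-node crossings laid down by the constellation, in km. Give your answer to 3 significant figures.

Semi-major axis a = 6370 + 981 = 7351 km. Period T = 2π√(a³/μ) = 2π√(7351³/398600) = 6272.4 s = 104.54 min.
Single-satellite node shift = (6272.4/86166) × 360° = 26.21°.
With 5 satellites evenly phased, successive equator crossings are 26.21/5 = 5.241° apart.
That is 5.241 × 111.2 = 583 km at the equator.

583 km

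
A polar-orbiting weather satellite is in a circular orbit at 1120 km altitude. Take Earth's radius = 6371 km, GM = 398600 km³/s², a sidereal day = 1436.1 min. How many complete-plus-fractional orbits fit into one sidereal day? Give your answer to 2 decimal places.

Semi-major axis a = 6371 + 1120 = 7491 km. Period T = 2π√(a³/μ) = 2π√(7491³/398600) = 6452.4 s = 107.54 min.
Orbits per sidereal day = 86166 / 6452.4 = 13.354.

13.35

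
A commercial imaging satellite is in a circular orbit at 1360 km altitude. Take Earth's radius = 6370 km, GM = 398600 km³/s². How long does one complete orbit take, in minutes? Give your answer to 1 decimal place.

Semi-major axis a = 6370 + 1360 = 7730 km. Period T = 2π√(a³/μ) = 2π√(7730³/398600) = 6763.6 s = 112.73 min.

112.7 min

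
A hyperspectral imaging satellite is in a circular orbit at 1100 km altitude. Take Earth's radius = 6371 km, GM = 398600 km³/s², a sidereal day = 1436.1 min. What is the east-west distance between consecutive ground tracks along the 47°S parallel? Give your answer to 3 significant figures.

2040 km

Semi-major axis a = 6371 + 1100 = 7471 km. Period T = 2π√(a³/μ) = 2π√(7471³/398600) = 6426.6 s = 107.11 min.
Node shift per orbit = (6426.6/86166) × 360° = 26.85°.
Equatorial spacing = 26.85 × 111.2 km/° = 2986 km.
At 47° latitude, spacing = 2986 × cos(47°) = 2036 km.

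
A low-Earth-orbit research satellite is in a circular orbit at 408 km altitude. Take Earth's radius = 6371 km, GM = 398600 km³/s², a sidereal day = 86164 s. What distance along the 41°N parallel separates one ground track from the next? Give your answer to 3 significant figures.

Semi-major axis a = 6371 + 408 = 6779 km. Period T = 2π√(a³/μ) = 2π√(6779³/398600) = 5554.7 s = 92.58 min.
Node shift per orbit = (5554.7/86164) × 360° = 23.21°.
Equatorial spacing = 23.21 × 111.2 km/° = 2581 km.
At 41° latitude, spacing = 2581 × cos(41°) = 1948 km.

1950 km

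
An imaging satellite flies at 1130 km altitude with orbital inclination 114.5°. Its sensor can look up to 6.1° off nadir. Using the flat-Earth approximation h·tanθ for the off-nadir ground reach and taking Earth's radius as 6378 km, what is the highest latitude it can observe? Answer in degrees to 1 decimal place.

66.6°

Retrograde orbit: the ground track reaches ±(180° − i) = ±(180 − 114.5) = ±65.5°.
Sensor half-swath on the ground ≈ 1130·tan(6.1°) = 121 km = 1.08° of latitude.
Maximum observable latitude ≈ 65.5 + 1.08 = 66.6°.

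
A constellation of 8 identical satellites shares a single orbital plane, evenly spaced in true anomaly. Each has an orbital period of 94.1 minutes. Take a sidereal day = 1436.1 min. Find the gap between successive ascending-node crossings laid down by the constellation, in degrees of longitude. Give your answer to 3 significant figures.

T = 94.1 min = 5646.0 s.
Single-satellite node shift = (5646.0/86166) × 360° = 23.59°.
With 8 satellites evenly phased, successive equator crossings are 23.59/8 = 2.949° apart.

2.95°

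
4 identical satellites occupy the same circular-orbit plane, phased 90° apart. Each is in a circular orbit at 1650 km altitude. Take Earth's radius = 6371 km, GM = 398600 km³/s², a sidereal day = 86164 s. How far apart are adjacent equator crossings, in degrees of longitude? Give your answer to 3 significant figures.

Semi-major axis a = 6371 + 1650 = 8021 km. Period T = 2π√(a³/μ) = 2π√(8021³/398600) = 7149.1 s = 119.15 min.
Single-satellite node shift = (7149.1/86164) × 360° = 29.87°.
With 4 satellites evenly phased, successive equator crossings are 29.87/4 = 7.467° apart.

7.47°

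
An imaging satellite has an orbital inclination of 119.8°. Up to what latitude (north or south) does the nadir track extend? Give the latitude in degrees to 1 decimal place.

Retrograde orbit: the ground track reaches ±(180° − i) = ±(180 − 119.8) = ±60.2°.

60.2°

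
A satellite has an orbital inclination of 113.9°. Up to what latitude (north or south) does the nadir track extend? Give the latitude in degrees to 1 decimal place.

66.1°

Retrograde orbit: the ground track reaches ±(180° − i) = ±(180 − 113.9) = ±66.1°.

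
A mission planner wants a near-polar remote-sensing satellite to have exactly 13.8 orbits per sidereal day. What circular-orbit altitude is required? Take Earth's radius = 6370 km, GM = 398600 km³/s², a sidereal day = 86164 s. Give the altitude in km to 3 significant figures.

959 km

Required period T = 86164 / 13.8 = 6243.8 s.
From T = 2π√(a³/μ): a = (μ T²/4π²)^(1/3) = (398600 × 6243.8² / 4π²)^(1/3) = 7329 km.
Altitude h = a − R = 7329 − 6370 = 959 km.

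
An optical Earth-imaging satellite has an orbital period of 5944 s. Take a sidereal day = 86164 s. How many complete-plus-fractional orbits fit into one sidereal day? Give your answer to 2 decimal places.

Orbits per sidereal day = 86164 / 5944.0 = 14.496.

14.50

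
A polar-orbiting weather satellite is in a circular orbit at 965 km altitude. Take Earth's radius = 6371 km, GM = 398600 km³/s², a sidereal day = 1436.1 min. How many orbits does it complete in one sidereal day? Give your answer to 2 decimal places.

13.78

Semi-major axis a = 6371 + 965 = 7336 km. Period T = 2π√(a³/μ) = 2π√(7336³/398600) = 6253.2 s = 104.22 min.
Orbits per sidereal day = 86166 / 6253.2 = 13.780.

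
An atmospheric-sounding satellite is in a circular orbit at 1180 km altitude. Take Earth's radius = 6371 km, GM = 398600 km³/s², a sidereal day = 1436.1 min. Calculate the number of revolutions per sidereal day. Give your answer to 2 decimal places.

13.20

Semi-major axis a = 6371 + 1180 = 7551 km. Period T = 2π√(a³/μ) = 2π√(7551³/398600) = 6530.1 s = 108.83 min.
Orbits per sidereal day = 86166 / 6530.1 = 13.195.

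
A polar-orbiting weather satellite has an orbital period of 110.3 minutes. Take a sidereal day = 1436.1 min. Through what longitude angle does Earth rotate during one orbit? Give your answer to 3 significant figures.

27.6°

T = 110.3 min = 6618.0 s.
During one orbit Earth rotates (6618.0 / 86166) × 360° = 27.65°.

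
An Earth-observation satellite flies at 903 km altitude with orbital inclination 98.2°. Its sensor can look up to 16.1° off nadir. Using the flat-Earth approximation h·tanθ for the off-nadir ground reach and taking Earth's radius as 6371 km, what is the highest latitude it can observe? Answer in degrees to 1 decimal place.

Retrograde orbit: the ground track reaches ±(180° − i) = ±(180 − 98.2) = ±81.8°.
Sensor half-swath on the ground ≈ 903·tan(16.1°) = 261 km = 2.34° of latitude.
Maximum observable latitude ≈ 81.8 + 2.34 = 84.1°.

84.1°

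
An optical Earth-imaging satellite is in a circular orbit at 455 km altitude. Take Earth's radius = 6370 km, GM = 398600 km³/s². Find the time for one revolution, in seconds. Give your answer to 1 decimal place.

5611.3 seconds

Semi-major axis a = 6370 + 455 = 6825 km. Period T = 2π√(a³/μ) = 2π√(6825³/398600) = 5611.3 s = 93.52 min.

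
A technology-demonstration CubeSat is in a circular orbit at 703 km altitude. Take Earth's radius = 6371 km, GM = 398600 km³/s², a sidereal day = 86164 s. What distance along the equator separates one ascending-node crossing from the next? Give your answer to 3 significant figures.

Semi-major axis a = 6371 + 703 = 7074 km. Period T = 2π√(a³/μ) = 2π√(7074³/398600) = 5921.2 s = 98.69 min.
During one orbit Earth rotates (5921.2 / 86164) × 360° = 24.74°.
At the equator that is 24.74° × (2π·6371/360) km/° = 24.74 × 111.2 = 2751 km.

2750 km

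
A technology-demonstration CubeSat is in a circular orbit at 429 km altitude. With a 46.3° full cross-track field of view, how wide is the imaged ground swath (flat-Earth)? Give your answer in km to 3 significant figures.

Half-angle = 46.3°/2 = 23.15°.
Swath width ≈ 2h·tan(θ/2) = 2 × 429 × tan(23.15°) = 366.9 km.

367 km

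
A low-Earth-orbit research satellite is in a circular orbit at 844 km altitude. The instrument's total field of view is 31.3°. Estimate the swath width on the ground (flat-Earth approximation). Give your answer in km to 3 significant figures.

473 km

Half-angle = 31.3°/2 = 15.65°.
Swath width ≈ 2h·tan(θ/2) = 2 × 844 × tan(15.65°) = 472.9 km.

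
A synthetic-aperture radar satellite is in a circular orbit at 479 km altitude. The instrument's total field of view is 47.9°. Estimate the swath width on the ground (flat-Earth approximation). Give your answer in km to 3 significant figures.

426 km

Half-angle = 47.9°/2 = 23.95°.
Swath width ≈ 2h·tan(θ/2) = 2 × 479 × tan(23.95°) = 425.5 km.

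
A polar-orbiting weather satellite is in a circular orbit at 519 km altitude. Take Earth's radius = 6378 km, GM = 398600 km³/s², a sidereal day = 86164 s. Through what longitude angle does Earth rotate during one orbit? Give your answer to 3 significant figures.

23.8°

Semi-major axis a = 6378 + 519 = 6897 km. Period T = 2π√(a³/μ) = 2π√(6897³/398600) = 5700.4 s = 95.01 min.
During one orbit Earth rotates (5700.4 / 86164) × 360° = 23.82°.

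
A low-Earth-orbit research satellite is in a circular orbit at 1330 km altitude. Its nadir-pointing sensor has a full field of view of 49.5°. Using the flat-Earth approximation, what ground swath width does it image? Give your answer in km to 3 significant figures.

Half-angle = 49.5°/2 = 24.75°.
Swath width ≈ 2h·tan(θ/2) = 2 × 1330 × tan(24.75°) = 1226.3 km.

1230 km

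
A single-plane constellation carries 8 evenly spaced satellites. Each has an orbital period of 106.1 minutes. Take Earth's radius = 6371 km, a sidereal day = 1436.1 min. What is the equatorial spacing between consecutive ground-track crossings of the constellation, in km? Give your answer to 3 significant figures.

T = 106.1 min = 6366.0 s.
Single-satellite node shift = (6366.0/86166) × 360° = 26.60°.
With 8 satellites evenly phased, successive equator crossings are 26.60/8 = 3.325° apart.
That is 3.325 × 111.2 = 370 km at the equator.

370 km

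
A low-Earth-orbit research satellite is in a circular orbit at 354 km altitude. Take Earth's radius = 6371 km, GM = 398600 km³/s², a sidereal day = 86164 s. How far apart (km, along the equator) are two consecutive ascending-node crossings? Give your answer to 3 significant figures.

Semi-major axis a = 6371 + 354 = 6725 km. Period T = 2π√(a³/μ) = 2π√(6725³/398600) = 5488.4 s = 91.47 min.
During one orbit Earth rotates (5488.4 / 86164) × 360° = 22.93°.
At the equator that is 22.93° × (2π·6371/360) km/° = 22.93 × 111.2 = 2550 km.

2550 km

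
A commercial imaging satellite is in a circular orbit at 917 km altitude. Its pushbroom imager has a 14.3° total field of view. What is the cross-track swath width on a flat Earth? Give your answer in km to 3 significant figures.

Half-angle = 14.3°/2 = 7.15°.
Swath width ≈ 2h·tan(θ/2) = 2 × 917 × tan(7.15°) = 230.1 km.

230 km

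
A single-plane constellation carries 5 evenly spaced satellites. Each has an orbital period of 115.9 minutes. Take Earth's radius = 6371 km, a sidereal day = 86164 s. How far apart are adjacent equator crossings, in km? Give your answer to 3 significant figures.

T = 115.9 min = 6954.0 s.
Single-satellite node shift = (6954.0/86164) × 360° = 29.05°.
With 5 satellites evenly phased, successive equator crossings are 29.05/5 = 5.811° apart.
That is 5.811 × 111.2 = 646 km at the equator.

646 km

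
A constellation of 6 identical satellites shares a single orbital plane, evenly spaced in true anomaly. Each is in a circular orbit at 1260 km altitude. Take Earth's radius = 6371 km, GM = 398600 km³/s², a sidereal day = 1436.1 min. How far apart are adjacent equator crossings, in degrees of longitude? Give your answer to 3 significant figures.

4.62°

Semi-major axis a = 6371 + 1260 = 7631 km. Period T = 2π√(a³/μ) = 2π√(7631³/398600) = 6634.1 s = 110.57 min.
Single-satellite node shift = (6634.1/86166) × 360° = 27.72°.
With 6 satellites evenly phased, successive equator crossings are 27.72/6 = 4.620° apart.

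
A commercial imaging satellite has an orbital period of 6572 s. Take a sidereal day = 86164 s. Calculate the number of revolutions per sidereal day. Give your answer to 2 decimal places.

13.11

Orbits per sidereal day = 86164 / 6572.0 = 13.111.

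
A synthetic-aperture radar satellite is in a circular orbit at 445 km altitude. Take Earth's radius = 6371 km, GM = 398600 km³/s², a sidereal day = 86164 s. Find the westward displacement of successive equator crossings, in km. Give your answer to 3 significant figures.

Semi-major axis a = 6371 + 445 = 6816 km. Period T = 2π√(a³/μ) = 2π√(6816³/398600) = 5600.2 s = 93.34 min.
During one orbit Earth rotates (5600.2 / 86164) × 360° = 23.40°.
At the equator that is 23.40° × (2π·6371/360) km/° = 23.40 × 111.2 = 2602 km.

2600 km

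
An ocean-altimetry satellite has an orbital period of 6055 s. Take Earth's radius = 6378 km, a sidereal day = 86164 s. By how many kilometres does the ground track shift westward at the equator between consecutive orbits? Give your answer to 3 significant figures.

2820 km

During one orbit Earth rotates (6055.0 / 86164) × 360° = 25.30°.
At the equator that is 25.30° × (2π·6378/360) km/° = 25.30 × 111.3 = 2816 km.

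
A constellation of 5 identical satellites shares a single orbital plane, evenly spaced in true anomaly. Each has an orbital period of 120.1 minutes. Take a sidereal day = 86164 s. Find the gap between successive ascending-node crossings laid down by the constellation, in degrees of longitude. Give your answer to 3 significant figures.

T = 120.1 min = 7206.0 s.
Single-satellite node shift = (7206.0/86164) × 360° = 30.11°.
With 5 satellites evenly phased, successive equator crossings are 30.11/5 = 6.021° apart.

6.02°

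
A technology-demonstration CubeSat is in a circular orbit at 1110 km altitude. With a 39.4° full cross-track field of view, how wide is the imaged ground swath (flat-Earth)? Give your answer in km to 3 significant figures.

Half-angle = 39.4°/2 = 19.7°.
Swath width ≈ 2h·tan(θ/2) = 2 × 1110 × tan(19.7°) = 794.9 km.

795 km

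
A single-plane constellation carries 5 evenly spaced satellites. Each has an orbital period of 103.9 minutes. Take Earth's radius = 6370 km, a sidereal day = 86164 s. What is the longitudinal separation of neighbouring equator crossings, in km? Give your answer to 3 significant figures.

T = 103.9 min = 6234.0 s.
Single-satellite node shift = (6234.0/86164) × 360° = 26.05°.
With 5 satellites evenly phased, successive equator crossings are 26.05/5 = 5.209° apart.
That is 5.209 × 111.2 = 579 km at the equator.

579 km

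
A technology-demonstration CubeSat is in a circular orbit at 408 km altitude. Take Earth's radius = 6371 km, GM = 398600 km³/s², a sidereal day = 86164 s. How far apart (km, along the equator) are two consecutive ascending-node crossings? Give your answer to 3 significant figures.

2580 km

Semi-major axis a = 6371 + 408 = 6779 km. Period T = 2π√(a³/μ) = 2π√(6779³/398600) = 5554.7 s = 92.58 min.
During one orbit Earth rotates (5554.7 / 86164) × 360° = 23.21°.
At the equator that is 23.21° × (2π·6371/360) km/° = 23.21 × 111.2 = 2581 km.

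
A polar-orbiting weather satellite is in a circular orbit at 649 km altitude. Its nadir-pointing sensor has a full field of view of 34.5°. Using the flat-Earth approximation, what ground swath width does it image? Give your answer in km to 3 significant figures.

403 km

Half-angle = 34.5°/2 = 17.25°.
Swath width ≈ 2h·tan(θ/2) = 2 × 649 × tan(17.25°) = 403.0 km.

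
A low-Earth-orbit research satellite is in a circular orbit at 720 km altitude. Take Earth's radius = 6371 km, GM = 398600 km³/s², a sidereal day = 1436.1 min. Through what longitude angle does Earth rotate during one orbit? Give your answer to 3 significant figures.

24.8°

Semi-major axis a = 6371 + 720 = 7091 km. Period T = 2π√(a³/μ) = 2π√(7091³/398600) = 5942.5 s = 99.04 min.
During one orbit Earth rotates (5942.5 / 86166) × 360° = 24.83°.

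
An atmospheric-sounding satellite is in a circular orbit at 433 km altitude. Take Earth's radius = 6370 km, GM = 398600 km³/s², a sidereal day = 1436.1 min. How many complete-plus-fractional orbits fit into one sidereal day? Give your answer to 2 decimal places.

15.43

Semi-major axis a = 6370 + 433 = 6803 km. Period T = 2π√(a³/μ) = 2π√(6803³/398600) = 5584.2 s = 93.07 min.
Orbits per sidereal day = 86166 / 5584.2 = 15.430.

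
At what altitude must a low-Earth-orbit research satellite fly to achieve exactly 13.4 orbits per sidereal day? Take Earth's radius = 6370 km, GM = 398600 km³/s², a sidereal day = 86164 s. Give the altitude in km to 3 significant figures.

1100 km

Required period T = 86164 / 13.4 = 6430.1 s.
From T = 2π√(a³/μ): a = (μ T²/4π²)^(1/3) = (398600 × 6430.1² / 4π²)^(1/3) = 7474 km.
Altitude h = a − R = 7474 − 6370 = 1104 km.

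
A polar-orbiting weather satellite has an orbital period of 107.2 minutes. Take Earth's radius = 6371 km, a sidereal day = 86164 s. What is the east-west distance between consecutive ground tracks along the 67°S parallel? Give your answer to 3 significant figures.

T = 107.2 min = 6432.0 s.
Node shift per orbit = (6432.0/86164) × 360° = 26.87°.
Equatorial spacing = 26.87 × 111.2 km/° = 2988 km.
At 67° latitude, spacing = 2988 × cos(67°) = 1168 km.

1170 km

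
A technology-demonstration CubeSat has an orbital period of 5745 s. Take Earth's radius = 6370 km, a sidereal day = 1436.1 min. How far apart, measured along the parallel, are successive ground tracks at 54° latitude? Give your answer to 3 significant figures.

1570 km

Node shift per orbit = (5745.0/86166) × 360° = 24.00°.
Equatorial spacing = 24.00 × 111.2 km/° = 2669 km.
At 54° latitude, spacing = 2669 × cos(54°) = 1569 km.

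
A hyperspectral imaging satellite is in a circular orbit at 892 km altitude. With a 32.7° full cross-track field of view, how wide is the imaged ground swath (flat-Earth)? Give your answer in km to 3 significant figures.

523 km

Half-angle = 32.7°/2 = 16.35°.
Swath width ≈ 2h·tan(θ/2) = 2 × 892 × tan(16.35°) = 523.4 km.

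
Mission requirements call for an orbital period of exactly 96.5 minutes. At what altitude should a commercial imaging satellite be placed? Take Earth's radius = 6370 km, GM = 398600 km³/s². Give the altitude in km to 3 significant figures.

T = 96.5 min = 5790.0 s.
From T = 2π√(a³/μ): a = (μ T²/4π²)^(1/3) = (398600 × 5790.0² / 4π²)^(1/3) = 6969 km.
Altitude h = a − R = 6969 − 6370 = 599 km.

599 km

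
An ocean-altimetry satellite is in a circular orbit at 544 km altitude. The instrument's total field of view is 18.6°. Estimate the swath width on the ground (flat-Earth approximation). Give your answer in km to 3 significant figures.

Half-angle = 18.6°/2 = 9.3°.
Swath width ≈ 2h·tan(θ/2) = 2 × 544 × tan(9.3°) = 178.2 km.

178 km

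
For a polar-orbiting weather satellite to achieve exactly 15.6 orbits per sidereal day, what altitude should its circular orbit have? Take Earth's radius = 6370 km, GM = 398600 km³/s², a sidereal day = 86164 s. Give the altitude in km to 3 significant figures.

383 km

Required period T = 86164 / 15.6 = 5523.3 s.
From T = 2π√(a³/μ): a = (μ T²/4π²)^(1/3) = (398600 × 5523.3² / 4π²)^(1/3) = 6753 km.
Altitude h = a − R = 6753 − 6370 = 383 km.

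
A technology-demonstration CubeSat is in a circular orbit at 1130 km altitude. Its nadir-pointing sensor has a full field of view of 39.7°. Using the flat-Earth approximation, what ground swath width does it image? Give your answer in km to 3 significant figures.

Half-angle = 39.7°/2 = 19.85°.
Swath width ≈ 2h·tan(θ/2) = 2 × 1130 × tan(19.85°) = 815.9 km.

816 km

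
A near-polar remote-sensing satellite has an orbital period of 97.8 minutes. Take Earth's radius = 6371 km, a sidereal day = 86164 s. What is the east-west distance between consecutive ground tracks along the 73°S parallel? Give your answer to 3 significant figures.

797 km

T = 97.8 min = 5868.0 s.
Node shift per orbit = (5868.0/86164) × 360° = 24.52°.
Equatorial spacing = 24.52 × 111.2 km/° = 2726 km.
At 73° latitude, spacing = 2726 × cos(73°) = 797 km.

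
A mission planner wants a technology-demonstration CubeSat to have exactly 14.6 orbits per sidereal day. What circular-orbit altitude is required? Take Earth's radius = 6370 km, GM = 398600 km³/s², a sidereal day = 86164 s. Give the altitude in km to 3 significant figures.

688 km

Required period T = 86164 / 14.6 = 5901.6 s.
From T = 2π√(a³/μ): a = (μ T²/4π²)^(1/3) = (398600 × 5901.6² / 4π²)^(1/3) = 7058 km.
Altitude h = a − R = 7058 − 6370 = 688 km.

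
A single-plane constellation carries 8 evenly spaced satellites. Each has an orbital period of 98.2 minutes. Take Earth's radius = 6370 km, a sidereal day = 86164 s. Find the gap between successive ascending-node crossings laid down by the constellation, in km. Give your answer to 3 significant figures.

T = 98.2 min = 5892.0 s.
Single-satellite node shift = (5892.0/86164) × 360° = 24.62°.
With 8 satellites evenly phased, successive equator crossings are 24.62/8 = 3.077° apart.
That is 3.077 × 111.2 = 342 km at the equator.

342 km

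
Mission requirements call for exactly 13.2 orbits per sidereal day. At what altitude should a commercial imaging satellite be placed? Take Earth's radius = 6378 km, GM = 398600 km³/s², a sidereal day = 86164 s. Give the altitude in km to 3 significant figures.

Required period T = 86164 / 13.2 = 6527.6 s.
From T = 2π√(a³/μ): a = (μ T²/4π²)^(1/3) = (398600 × 6527.6² / 4π²)^(1/3) = 7549 km.
Altitude h = a − R = 7549 − 6378 = 1171 km.

1170 km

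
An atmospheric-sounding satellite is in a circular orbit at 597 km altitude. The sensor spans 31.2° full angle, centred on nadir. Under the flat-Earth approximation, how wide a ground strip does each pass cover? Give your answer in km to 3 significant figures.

333 km

Half-angle = 31.2°/2 = 15.6°.
Swath width ≈ 2h·tan(θ/2) = 2 × 597 × tan(15.6°) = 333.4 km.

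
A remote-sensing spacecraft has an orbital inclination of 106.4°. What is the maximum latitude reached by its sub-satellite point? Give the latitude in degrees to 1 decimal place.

Retrograde orbit: the ground track reaches ±(180° − i) = ±(180 − 106.4) = ±73.6°.

73.6°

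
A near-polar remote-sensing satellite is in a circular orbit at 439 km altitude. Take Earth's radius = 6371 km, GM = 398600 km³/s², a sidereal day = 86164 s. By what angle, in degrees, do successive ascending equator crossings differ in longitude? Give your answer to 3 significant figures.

Semi-major axis a = 6371 + 439 = 6810 km. Period T = 2π√(a³/μ) = 2π√(6810³/398600) = 5592.8 s = 93.21 min.
During one orbit Earth rotates (5592.8 / 86164) × 360° = 23.37°.

23.4°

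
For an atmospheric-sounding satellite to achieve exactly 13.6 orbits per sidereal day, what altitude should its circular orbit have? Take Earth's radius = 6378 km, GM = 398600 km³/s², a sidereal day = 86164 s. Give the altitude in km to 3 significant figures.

1020 km

Required period T = 86164 / 13.6 = 6335.6 s.
From T = 2π√(a³/μ): a = (μ T²/4π²)^(1/3) = (398600 × 6335.6² / 4π²)^(1/3) = 7400 km.
Altitude h = a − R = 7400 − 6378 = 1022 km.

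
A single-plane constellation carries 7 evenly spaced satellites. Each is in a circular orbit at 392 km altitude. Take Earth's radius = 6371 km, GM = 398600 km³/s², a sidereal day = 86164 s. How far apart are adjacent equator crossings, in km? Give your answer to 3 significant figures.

367 km

Semi-major axis a = 6371 + 392 = 6763 km. Period T = 2π√(a³/μ) = 2π√(6763³/398600) = 5535.0 s = 92.25 min.
Single-satellite node shift = (5535.0/86164) × 360° = 23.13°.
With 7 satellites evenly phased, successive equator crossings are 23.13/7 = 3.304° apart.
That is 3.304 × 111.2 = 367 km at the equator.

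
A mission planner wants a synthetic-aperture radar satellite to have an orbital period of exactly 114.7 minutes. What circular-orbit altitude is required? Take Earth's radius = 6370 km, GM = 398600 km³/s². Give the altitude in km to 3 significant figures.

1450 km

T = 114.7 min = 6882.0 s.
From T = 2π√(a³/μ): a = (μ T²/4π²)^(1/3) = (398600 × 6882.0² / 4π²)^(1/3) = 7820 km.
Altitude h = a − R = 7820 − 6370 = 1450 km.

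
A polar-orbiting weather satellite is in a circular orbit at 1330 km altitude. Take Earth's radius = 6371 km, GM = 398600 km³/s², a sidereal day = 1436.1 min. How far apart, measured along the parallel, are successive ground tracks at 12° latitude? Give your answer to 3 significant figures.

3060 km

Semi-major axis a = 6371 + 1330 = 7701 km. Period T = 2π√(a³/μ) = 2π√(7701³/398600) = 6725.6 s = 112.09 min.
Node shift per orbit = (6725.6/86166) × 360° = 28.10°.
Equatorial spacing = 28.10 × 111.2 km/° = 3125 km.
At 12° latitude, spacing = 3125 × cos(12°) = 3056 km.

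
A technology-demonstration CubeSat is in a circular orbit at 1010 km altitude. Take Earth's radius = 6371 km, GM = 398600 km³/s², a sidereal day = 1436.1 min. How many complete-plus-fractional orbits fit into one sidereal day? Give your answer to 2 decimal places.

Semi-major axis a = 6371 + 1010 = 7381 km. Period T = 2π√(a³/μ) = 2π√(7381³/398600) = 6310.8 s = 105.18 min.
Orbits per sidereal day = 86166 / 6310.8 = 13.654.

13.65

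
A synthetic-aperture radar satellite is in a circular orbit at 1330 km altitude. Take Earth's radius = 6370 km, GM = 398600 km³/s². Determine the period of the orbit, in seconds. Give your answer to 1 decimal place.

6724.3 seconds

Semi-major axis a = 6370 + 1330 = 7700 km. Period T = 2π√(a³/μ) = 2π√(7700³/398600) = 6724.3 s = 112.07 min.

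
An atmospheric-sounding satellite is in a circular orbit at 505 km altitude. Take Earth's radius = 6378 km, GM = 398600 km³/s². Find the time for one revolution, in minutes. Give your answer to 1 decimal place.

94.7 min

Semi-major axis a = 6378 + 505 = 6883 km. Period T = 2π√(a³/μ) = 2π√(6883³/398600) = 5683.0 s = 94.72 min.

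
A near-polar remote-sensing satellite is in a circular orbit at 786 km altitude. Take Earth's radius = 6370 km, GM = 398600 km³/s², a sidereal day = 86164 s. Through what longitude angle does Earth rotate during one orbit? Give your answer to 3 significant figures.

25.2°

Semi-major axis a = 6370 + 786 = 7156 km. Period T = 2π√(a³/μ) = 2π√(7156³/398600) = 6024.4 s = 100.41 min.
During one orbit Earth rotates (6024.4 / 86164) × 360° = 25.17°.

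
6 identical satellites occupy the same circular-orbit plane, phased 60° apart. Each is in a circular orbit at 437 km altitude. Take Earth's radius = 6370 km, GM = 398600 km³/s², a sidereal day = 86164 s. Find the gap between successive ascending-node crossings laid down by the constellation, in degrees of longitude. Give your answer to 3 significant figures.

3.89°

Semi-major axis a = 6370 + 437 = 6807 km. Period T = 2π√(a³/μ) = 2π√(6807³/398600) = 5589.1 s = 93.15 min.
Single-satellite node shift = (5589.1/86164) × 360° = 23.35°.
With 6 satellites evenly phased, successive equator crossings are 23.35/6 = 3.892° apart.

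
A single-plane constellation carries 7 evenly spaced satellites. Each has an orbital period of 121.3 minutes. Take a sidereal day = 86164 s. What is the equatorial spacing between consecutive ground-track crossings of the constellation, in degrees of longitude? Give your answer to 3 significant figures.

4.34°

T = 121.3 min = 7278.0 s.
Single-satellite node shift = (7278.0/86164) × 360° = 30.41°.
With 7 satellites evenly phased, successive equator crossings are 30.41/7 = 4.344° apart.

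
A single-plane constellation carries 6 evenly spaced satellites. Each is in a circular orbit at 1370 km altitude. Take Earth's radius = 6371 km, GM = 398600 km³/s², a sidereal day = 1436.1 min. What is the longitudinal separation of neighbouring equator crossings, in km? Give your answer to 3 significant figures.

525 km

Semi-major axis a = 6371 + 1370 = 7741 km. Period T = 2π√(a³/μ) = 2π√(7741³/398600) = 6778.1 s = 112.97 min.
Single-satellite node shift = (6778.1/86166) × 360° = 28.32°.
With 6 satellites evenly phased, successive equator crossings are 28.32/6 = 4.720° apart.
That is 4.720 × 111.2 = 525 km at the equator.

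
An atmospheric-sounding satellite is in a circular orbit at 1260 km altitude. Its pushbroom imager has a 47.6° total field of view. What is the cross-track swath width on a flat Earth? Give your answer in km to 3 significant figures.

1110 km

Half-angle = 47.6°/2 = 23.8°.
Swath width ≈ 2h·tan(θ/2) = 2 × 1260 × tan(23.8°) = 1111.5 km.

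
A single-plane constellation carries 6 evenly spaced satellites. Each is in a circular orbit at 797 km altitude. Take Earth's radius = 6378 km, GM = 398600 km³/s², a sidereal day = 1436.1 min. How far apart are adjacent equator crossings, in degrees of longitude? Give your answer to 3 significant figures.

Semi-major axis a = 6378 + 797 = 7175 km. Period T = 2π√(a³/μ) = 2π√(7175³/398600) = 6048.4 s = 100.81 min.
Single-satellite node shift = (6048.4/86166) × 360° = 25.27°.
With 6 satellites evenly phased, successive equator crossings are 25.27/6 = 4.212° apart.

4.21°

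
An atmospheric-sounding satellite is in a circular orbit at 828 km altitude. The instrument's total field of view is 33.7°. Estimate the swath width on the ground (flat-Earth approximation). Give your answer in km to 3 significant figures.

502 km

Half-angle = 33.7°/2 = 16.85°.
Swath width ≈ 2h·tan(θ/2) = 2 × 828 × tan(16.85°) = 501.6 km.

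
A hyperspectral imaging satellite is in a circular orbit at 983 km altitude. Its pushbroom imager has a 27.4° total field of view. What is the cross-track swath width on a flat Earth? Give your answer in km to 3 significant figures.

Half-angle = 27.4°/2 = 13.7°.
Swath width ≈ 2h·tan(θ/2) = 2 × 983 × tan(13.7°) = 479.3 km.

479 km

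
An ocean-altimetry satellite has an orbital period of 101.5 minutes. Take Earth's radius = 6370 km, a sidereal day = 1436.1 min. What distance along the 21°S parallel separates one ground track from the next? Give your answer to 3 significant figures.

2640 km

T = 101.5 min = 6090.0 s.
Node shift per orbit = (6090.0/86166) × 360° = 25.44°.
Equatorial spacing = 25.44 × 111.2 km/° = 2829 km.
At 21° latitude, spacing = 2829 × cos(21°) = 2641 km.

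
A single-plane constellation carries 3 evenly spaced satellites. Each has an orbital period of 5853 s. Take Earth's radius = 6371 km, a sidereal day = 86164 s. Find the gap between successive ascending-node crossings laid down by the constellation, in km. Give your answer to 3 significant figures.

Single-satellite node shift = (5853.0/86164) × 360° = 24.45°.
With 3 satellites evenly phased, successive equator crossings are 24.45/3 = 8.151° apart.
That is 8.151 × 111.2 = 906 km at the equator.

906 km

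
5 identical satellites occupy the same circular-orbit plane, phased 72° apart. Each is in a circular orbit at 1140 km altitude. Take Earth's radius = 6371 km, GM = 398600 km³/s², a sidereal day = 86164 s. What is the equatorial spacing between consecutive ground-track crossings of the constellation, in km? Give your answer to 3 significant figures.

602 km

Semi-major axis a = 6371 + 1140 = 7511 km. Period T = 2π√(a³/μ) = 2π√(7511³/398600) = 6478.3 s = 107.97 min.
Single-satellite node shift = (6478.3/86164) × 360° = 27.07°.
With 5 satellites evenly phased, successive equator crossings are 27.07/5 = 5.413° apart.
That is 5.413 × 111.2 = 602 km at the equator.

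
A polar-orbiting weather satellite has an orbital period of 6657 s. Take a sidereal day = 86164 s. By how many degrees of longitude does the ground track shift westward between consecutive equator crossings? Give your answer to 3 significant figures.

During one orbit Earth rotates (6657.0 / 86164) × 360° = 27.81°.

27.8°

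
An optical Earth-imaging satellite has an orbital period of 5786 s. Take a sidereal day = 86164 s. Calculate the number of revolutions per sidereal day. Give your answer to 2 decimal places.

Orbits per sidereal day = 86164 / 5786.0 = 14.892.

14.89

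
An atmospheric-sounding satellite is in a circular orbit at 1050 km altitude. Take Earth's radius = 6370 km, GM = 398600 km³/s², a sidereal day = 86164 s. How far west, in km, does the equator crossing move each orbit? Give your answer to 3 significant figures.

Semi-major axis a = 6370 + 1050 = 7420 km. Period T = 2π√(a³/μ) = 2π√(7420³/398600) = 6360.9 s = 106.01 min.
During one orbit Earth rotates (6360.9 / 86164) × 360° = 26.58°.
At the equator that is 26.58° × (2π·6370/360) km/° = 26.58 × 111.2 = 2955 km.

2950 km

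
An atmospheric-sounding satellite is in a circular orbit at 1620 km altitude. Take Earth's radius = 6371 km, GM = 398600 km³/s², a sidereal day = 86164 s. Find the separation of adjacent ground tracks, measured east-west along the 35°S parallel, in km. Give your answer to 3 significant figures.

2710 km

Semi-major axis a = 6371 + 1620 = 7991 km. Period T = 2π√(a³/μ) = 2π√(7991³/398600) = 7109.1 s = 118.48 min.
Node shift per orbit = (7109.1/86164) × 360° = 29.70°.
Equatorial spacing = 29.70 × 111.2 km/° = 3303 km.
At 35° latitude, spacing = 3303 × cos(35°) = 2705 km.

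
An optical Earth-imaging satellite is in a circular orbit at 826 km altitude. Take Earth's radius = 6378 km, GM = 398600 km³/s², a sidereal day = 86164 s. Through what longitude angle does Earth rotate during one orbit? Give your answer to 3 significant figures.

Semi-major axis a = 6378 + 826 = 7204 km. Period T = 2π√(a³/μ) = 2π√(7204³/398600) = 6085.2 s = 101.42 min.
During one orbit Earth rotates (6085.2 / 86164) × 360° = 25.42°.

25.4°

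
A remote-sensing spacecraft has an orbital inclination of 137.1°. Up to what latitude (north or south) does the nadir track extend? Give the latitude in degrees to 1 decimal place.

Retrograde orbit: the ground track reaches ±(180° − i) = ±(180 − 137.1) = ±42.9°.

42.9°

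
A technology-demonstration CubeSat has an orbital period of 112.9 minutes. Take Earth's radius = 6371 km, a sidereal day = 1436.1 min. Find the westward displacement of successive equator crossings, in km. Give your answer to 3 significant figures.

T = 112.9 min = 6774.0 s.
During one orbit Earth rotates (6774.0 / 86166) × 360° = 28.30°.
At the equator that is 28.30° × (2π·6371/360) km/° = 28.30 × 111.2 = 3147 km.

3150 km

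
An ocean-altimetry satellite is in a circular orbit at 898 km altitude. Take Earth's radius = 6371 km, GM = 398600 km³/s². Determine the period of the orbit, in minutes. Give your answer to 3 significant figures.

Semi-major axis a = 6371 + 898 = 7269 km. Period T = 2π√(a³/μ) = 2π√(7269³/398600) = 6167.7 s = 102.79 min.

103 min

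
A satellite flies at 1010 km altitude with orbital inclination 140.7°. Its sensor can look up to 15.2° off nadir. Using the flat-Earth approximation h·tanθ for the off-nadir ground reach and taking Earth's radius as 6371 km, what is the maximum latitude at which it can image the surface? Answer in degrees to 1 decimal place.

41.8°

Retrograde orbit: the ground track reaches ±(180° − i) = ±(180 − 140.7) = ±39.3°.
Sensor half-swath on the ground ≈ 1010·tan(15.2°) = 274 km = 2.47° of latitude.
Maximum observable latitude ≈ 39.3 + 2.47 = 41.8°.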